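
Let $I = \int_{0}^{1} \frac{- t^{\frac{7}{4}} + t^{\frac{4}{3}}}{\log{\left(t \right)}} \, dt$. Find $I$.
$\log{\left(\frac{28}{33} \right)}$

Consider the one-parameter family: let $I(a) = \int_{0}^{1} \frac{- t^{\frac{7}{4}} + t^{a}}{\log{\left(t \right)}} \, dt$.

Since $\dfrac{\partial}{\partial a}\,t^{a} = t^{a} \ln t$, the $\ln t$ in the denominator cancels and
$$\frac{dI}{da} = \int_{0}^{1} t^{a} \, dt = \left[\frac{t^{a+1}}{a+1}\right]_0^1 = \frac{1}{a + 1}.$$

Integrating with respect to $a$ gives $I(a) = \log{\left(\frac{4 a}{11} + \frac{4}{11} \right)} + C$.

At $a = \frac{7}{4}$ the integrand is identically $0$, so $I(\frac{7}{4}) = 0$. The closed form gives $0$, hence $C = 0$.

Setting $a = \frac{4}{3}$:
$$I = \log{\left(\frac{28}{33} \right)}.$$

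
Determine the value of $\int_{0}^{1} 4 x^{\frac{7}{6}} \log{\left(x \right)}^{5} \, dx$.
$- \frac{22394880}{4826809}$

Consider the simpler parametrised integral
$$J(a) = \int_{0}^{1} 4 x^{a} \, dx = \frac{4}{a + 1}.$$

Differentiating under the integral sign brings down a factor of $\ln x$:
$$\frac{dJ}{da} = \int_{0}^{1} 4 x^{a} \log{\left(x \right)} \, dx = - \frac{4}{\left(a + 1\right)^{2}}.$$

Repeating $5$ times in total — each differentiation brings down another $\ln x$ — gives
$$\frac{d^{5}J}{da^{5}} = \int_{0}^{1} 4 x^{a} \log{\left(x \right)}^{5} \, dx = - \frac{480}{\left(a + 1\right)^{6}},$$
and the integrand here is exactly the target integrand, so $I = - \frac{480}{\left(a + 1\right)^{6}}$.

Setting $a = \frac{7}{6}$:
$$I = - \frac{22394880}{4826809}.$$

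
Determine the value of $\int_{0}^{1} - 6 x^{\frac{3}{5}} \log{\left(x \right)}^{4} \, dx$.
$- \frac{28125}{2048}$

Start from the elementary integral
$$J(a) = \int_{0}^{1} - 6 x^{a} \, dx = - \frac{6}{a + 1}.$$

Differentiating under the integral sign brings down a factor of $\ln x$:
$$\frac{dJ}{da} = \int_{0}^{1} - 6 x^{a} \log{\left(x \right)} \, dx = \frac{6}{\left(a + 1\right)^{2}}.$$

Repeating $4$ times in total — each differentiation brings down another $\ln x$ — gives
$$\frac{d^{4}J}{da^{4}} = \int_{0}^{1} - 6 x^{a} \log{\left(x \right)}^{4} \, dx = - \frac{144}{\left(a + 1\right)^{5}},$$
and the integrand here is exactly the target integrand, so $I = - \frac{144}{\left(a + 1\right)^{5}}$.

Setting $a = \frac{3}{5}$:
$$I = - \frac{28125}{2048}.$$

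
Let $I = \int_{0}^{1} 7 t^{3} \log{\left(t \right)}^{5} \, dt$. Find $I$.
$- \frac{105}{512}$

Consider the simpler parametrised integral
$$J(a) = \int_{0}^{1} 7 t^{a} \, dt = \frac{7}{a + 1}.$$

Differentiating under the integral sign brings down a factor of $\ln t$:
$$\frac{dJ}{da} = \int_{0}^{1} 7 t^{a} \log{\left(t \right)} \, dt = - \frac{7}{\left(a + 1\right)^{2}}.$$

Repeating $5$ times in total — each differentiation brings down another $\ln t$ — gives
$$\frac{d^{5}J}{da^{5}} = \int_{0}^{1} 7 t^{a} \log{\left(t \right)}^{5} \, dt = - \frac{840}{\left(a + 1\right)^{6}},$$
and the integrand here is exactly the target integrand, so $I = - \frac{840}{\left(a + 1\right)^{6}}$.

Setting $a = 3$:
$$I = - \frac{105}{512}.$$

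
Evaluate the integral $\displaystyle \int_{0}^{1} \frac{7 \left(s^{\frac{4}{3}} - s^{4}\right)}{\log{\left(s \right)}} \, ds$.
$\log{\left(\frac{823543}{170859375} \right)}$

Consider the one-parameter family: let $I(a) = \int_{0}^{1} \frac{7 \left(- s^{4} + s^{a}\right)}{\log{\left(s \right)}} \, ds$.

Since $\dfrac{\partial}{\partial a}\,s^{a} = s^{a} \ln s$, the $\ln s$ in the denominator cancels and
$$\frac{dI}{da} = \int_{0}^{1} 7 s^{a} \, ds = 7 \left[\frac{s^{a+1}}{a+1}\right]_0^1 = \frac{7}{a + 1}.$$

Integrating with respect to $a$ gives $I(a) = \log{\left(\frac{\left(a + 1\right)^{7}}{78125} \right)} + C$.

At $a = 4$ the integrand is identically $0$, so $I(4) = 0$. The closed form gives $0$, hence $C = 0$.

Setting $a = \frac{4}{3}$:
$$I = \log{\left(\frac{823543}{170859375} \right)}.$$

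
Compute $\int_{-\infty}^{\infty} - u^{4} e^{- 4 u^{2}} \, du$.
$- \frac{3 \sqrt{\pi}}{128}$

Consider the simpler parametrised integral
$$J(a) = \int_{-\infty}^{\infty} - e^{- a u^{2}} \, du = - \frac{\sqrt{\pi}}{\sqrt{a}}.$$

Differentiating under the integral sign brings down a factor of $(-u^2)$:
$$\frac{dJ}{da} = \int_{-\infty}^{\infty} u^{2} e^{- a u^{2}} \, du = \frac{\sqrt{\pi}}{2 a^{\frac{3}{2}}}.$$

Repeating twice in total — each differentiation brings down another $(-u^2)$ — gives
$$\frac{d^{2}J}{da^{2}} = \int_{-\infty}^{\infty} - u^{4} e^{- a u^{2}} \, du = - \frac{3 \sqrt{\pi}}{4 a^{\frac{5}{2}}},$$
and the integrand here is exactly the target integrand, so $I = - \frac{3 \sqrt{\pi}}{4 a^{\frac{5}{2}}}$.

Setting $a = 4$:
$$I = - \frac{3 \sqrt{\pi}}{128}.$$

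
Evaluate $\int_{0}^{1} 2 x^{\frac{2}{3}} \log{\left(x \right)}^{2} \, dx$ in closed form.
$\frac{108}{125}$

Begin with the known integral
$$J(a) = \int_{0}^{1} 2 x^{a} \, dx = \frac{2}{a + 1}.$$

Differentiating under the integral sign brings down a factor of $\ln x$:
$$\frac{dJ}{da} = \int_{0}^{1} 2 x^{a} \log{\left(x \right)} \, dx = - \frac{2}{\left(a + 1\right)^{2}}.$$

Repeating twice in total — each differentiation brings down another $\ln x$ — gives
$$\frac{d^{2}J}{da^{2}} = \int_{0}^{1} 2 x^{a} \log{\left(x \right)}^{2} \, dx = \frac{4}{\left(a + 1\right)^{3}},$$
and the integrand here is exactly the target integrand, so $I = \frac{4}{\left(a + 1\right)^{3}}$.

Setting $a = \frac{2}{3}$:
$$I = \frac{108}{125}.$$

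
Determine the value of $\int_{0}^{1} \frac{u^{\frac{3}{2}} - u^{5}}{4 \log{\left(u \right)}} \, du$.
$- \frac{\log{\left(6 \right)}}{4} - \frac{\log{\left(2 \right)}}{4} + \frac{\log{\left(5 \right)}}{4}$

Introduce a parameter $a$ in the exponent: let $I(a) = \int_{0}^{1} \frac{u^{\frac{3}{2}} - u^{a}}{4 \log{\left(u \right)}} \, du$.

Since $\dfrac{\partial}{\partial a}\,u^{a} = u^{a} \ln u$, the $\ln u$ in the denominator cancels and
$$\frac{dI}{da} = \int_{0}^{1} - \frac{1}{4} u^{a} \, du = - \frac{1}{4} \left[\frac{u^{a+1}}{a+1}\right]_0^1 = - \frac{1}{4 a + 4}.$$

Integrating with respect to $a$ gives $I(a) = - \frac{\log{\left(a + 1 \right)}}{4} - \frac{\log{\left(2 \right)}}{4} + \frac{\log{\left(5 \right)}}{4} + C$.

At $a = \frac{3}{2}$ the integrand is identically $0$, so $I(\frac{3}{2}) = 0$. The closed form gives $0$, hence $C = 0$.

Setting $a = 5$:
$$I = - \frac{\log{\left(6 \right)}}{4} - \frac{\log{\left(2 \right)}}{4} + \frac{\log{\left(5 \right)}}{4}.$$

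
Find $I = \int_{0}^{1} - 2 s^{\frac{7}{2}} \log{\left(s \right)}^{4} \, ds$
$- \frac{512}{19683}$

Begin with the known integral
$$J(a) = \int_{0}^{1} - 2 s^{a} \, ds = - \frac{2}{a + 1}.$$

Differentiating under the integral sign brings down a factor of $\ln s$:
$$\frac{dJ}{da} = \int_{0}^{1} - 2 s^{a} \log{\left(s \right)} \, ds = \frac{2}{\left(a + 1\right)^{2}}.$$

Repeating $4$ times in total — each differentiation brings down another $\ln s$ — gives
$$\frac{d^{4}J}{da^{4}} = \int_{0}^{1} - 2 s^{a} \log{\left(s \right)}^{4} \, ds = - \frac{48}{\left(a + 1\right)^{5}},$$
and the integrand here is exactly the target integrand, so $I = - \frac{48}{\left(a + 1\right)^{5}}$.

Setting $a = \frac{7}{2}$:
$$I = - \frac{512}{19683}.$$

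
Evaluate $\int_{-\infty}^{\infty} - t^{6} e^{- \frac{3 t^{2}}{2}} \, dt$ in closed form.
$- \frac{5 \sqrt{6} \sqrt{\pi}}{27}$

Begin with the known integral
$$J(a) = \int_{-\infty}^{\infty} - e^{- a t^{2}} \, dt = - \frac{\sqrt{\pi}}{\sqrt{a}}.$$

Differentiating under the integral sign brings down a factor of $(-t^2)$:
$$\frac{dJ}{da} = \int_{-\infty}^{\infty} t^{2} e^{- a t^{2}} \, dt = \frac{\sqrt{\pi}}{2 a^{\frac{3}{2}}}.$$

Repeating $3$ times in total — each differentiation brings down another $(-t^2)$ — gives
$$\frac{d^{3}J}{da^{3}} = \int_{-\infty}^{\infty} t^{6} e^{- a t^{2}} \, dt = \frac{15 \sqrt{\pi}}{8 a^{\frac{7}{2}}},$$
and the integrand here is $(-1)^{3}$ times the target integrand, so $I = (-1)^{3}\,\frac{d^{3}J}{da^{3}} = - \frac{15 \sqrt{\pi}}{8 a^{\frac{7}{2}}}$.

Setting $a = \frac{3}{2}$:
$$I = - \frac{5 \sqrt{6} \sqrt{\pi}}{27}.$$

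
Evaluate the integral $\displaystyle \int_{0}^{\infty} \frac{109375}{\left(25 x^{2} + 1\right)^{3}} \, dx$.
$\frac{65625 \pi}{16}$

Recall the elementary integral
$$J(a) = \int_{0}^{\infty} \frac{7}{a^{2} + x^{2}} \, dx = \frac{7 \pi}{2 a}.$$

Differentiating under the integral sign with respect to $a$,
$$\frac{dJ}{da} = \int_{0}^{\infty} - \frac{14 a}{\left(a^{2} + x^{2}\right)^{2}} \, dx = - \frac{7 \pi}{2 a^{2}},$$
so $\int_{0}^{\infty} \frac{7}{\left(a^{2} + x^{2}\right)^{2}} \, dx = \frac{7 \pi}{4 a^{3}}$.

Repeating — each differentiation of $1/(x^2+a^2)^j$ produces $-2ja/(x^2+a^2)^{j+1}$ — and dividing through by $-2ja$ at each step yields, after $2$ differentiations in total,
$$\int_{0}^{\infty} \frac{7}{\left(a^{2} + x^{2}\right)^{3}} \, dx = \frac{21 \pi}{16 a^{5}}.$$

Setting $a = \frac{1}{5}$:
$$I = \frac{65625 \pi}{16}.$$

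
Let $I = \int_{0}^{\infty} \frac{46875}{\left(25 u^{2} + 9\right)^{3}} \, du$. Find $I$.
$\frac{3125 \pi}{432}$

Start from the standard arctangent integral
$$J(a) = \int_{0}^{\infty} \frac{3}{a^{2} + u^{2}} \, du = \frac{3 \pi}{2 a}.$$

Differentiating under the integral sign with respect to $a$,
$$\frac{dJ}{da} = \int_{0}^{\infty} - \frac{6 a}{\left(a^{2} + u^{2}\right)^{2}} \, du = - \frac{3 \pi}{2 a^{2}},$$
so $\int_{0}^{\infty} \frac{3}{\left(a^{2} + u^{2}\right)^{2}} \, du = \frac{3 \pi}{4 a^{3}}$.

Repeating — each differentiation of $1/(u^2+a^2)^j$ produces $-2ja/(u^2+a^2)^{j+1}$ — and dividing through by $-2ja$ at each step yields, after $2$ differentiations in total,
$$\int_{0}^{\infty} \frac{3}{\left(a^{2} + u^{2}\right)^{3}} \, du = \frac{9 \pi}{16 a^{5}}.$$

Setting $a = \frac{3}{5}$:
$$I = \frac{3125 \pi}{432}.$$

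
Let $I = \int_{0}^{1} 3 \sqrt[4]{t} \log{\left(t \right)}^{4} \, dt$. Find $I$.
$\frac{73728}{3125}$

Consider the simpler parametrised integral
$$J(a) = \int_{0}^{1} 3 t^{a} \, dt = \frac{3}{a + 1}.$$

Differentiating under the integral sign brings down a factor of $\ln t$:
$$\frac{dJ}{da} = \int_{0}^{1} 3 t^{a} \log{\left(t \right)} \, dt = - \frac{3}{\left(a + 1\right)^{2}}.$$

Repeating $4$ times in total — each differentiation brings down another $\ln t$ — gives
$$\frac{d^{4}J}{da^{4}} = \int_{0}^{1} 3 t^{a} \log{\left(t \right)}^{4} \, dt = \frac{72}{\left(a + 1\right)^{5}},$$
and the integrand here is exactly the target integrand, so $I = \frac{72}{\left(a + 1\right)^{5}}$.

Setting $a = \frac{1}{4}$:
$$I = \frac{73728}{3125}.$$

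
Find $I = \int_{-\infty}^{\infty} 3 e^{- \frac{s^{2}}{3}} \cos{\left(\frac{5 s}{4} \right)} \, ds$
$\frac{3 \sqrt{3} \sqrt{\pi}}{e^{\frac{75}{64}}}$

Define $I(b) = \int_{-\infty}^{\infty} 3 e^{- \frac{s^{2}}{3}} \cos{\left(b s \right)} \, ds$.

Differentiating under the integral sign,
$$I'(b) = \int_{-\infty}^{\infty} - 3 s e^{- \frac{s^{2}}{3}} \sin{\left(b s \right)} \, ds.$$

Integrate $\int_{-\infty}^{\infty} s \sin(b s)\, e^{- \frac{s^{2}}{3}}\, ds$ by parts with $u = \sin(b s)$ and $dv = s\, e^{- \frac{s^{2}}{3}}\, ds$, giving $v = - \frac{3 e^{- \frac{s^{2}}{3}}}{2}$. The boundary term vanishes and
$$\int_{-\infty}^{\infty} s \sin(b s)\, e^{- \frac{s^{2}}{3}}\, ds = \frac{3 b}{2} \int_{-\infty}^{\infty} \cos(b s)\, e^{- \frac{s^{2}}{3}}\, ds,$$
so $I'(b) = - \frac{3 b}{2}\, I(b)$.

This is a separable first-order ODE; solving with the initial condition $I(0) = \int_{-\infty}^{\infty} 3 e^{- \frac{s^{2}}{3}}\,ds = 3 \sqrt{3} \sqrt{\pi}$ gives
$$I(b) = 3 \sqrt{3} \sqrt{\pi} e^{- \frac{3 b^{2}}{4}}.$$

Setting $b = \frac{5}{4}$:
$$I = \frac{3 \sqrt{3} \sqrt{\pi}}{e^{\frac{75}{64}}}.$$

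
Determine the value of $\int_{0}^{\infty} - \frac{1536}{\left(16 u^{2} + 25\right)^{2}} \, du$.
$- \frac{96 \pi}{125}$

Start from the standard arctangent integral
$$J(a) = \int_{0}^{\infty} - \frac{6}{a^{2} + u^{2}} \, du = - \frac{3 \pi}{a}.$$

Differentiating under the integral sign with respect to $a$,
$$\frac{dJ}{da} = \int_{0}^{\infty} \frac{12 a}{\left(a^{2} + u^{2}\right)^{2}} \, du = \frac{3 \pi}{a^{2}},$$
so $\int_{0}^{\infty} - \frac{6}{\left(a^{2} + u^{2}\right)^{2}} \, du = - \frac{3 \pi}{2 a^{3}}$.

Setting $a = \frac{5}{4}$:
$$I = - \frac{96 \pi}{125}.$$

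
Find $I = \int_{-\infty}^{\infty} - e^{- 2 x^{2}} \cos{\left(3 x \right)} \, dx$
$- \frac{\sqrt{2} \sqrt{\pi}}{2 e^{\frac{9}{8}}}$

Treat the cosine frequency as a parameter and define $I(b) = \int_{-\infty}^{\infty} - e^{- 2 x^{2}} \cos{\left(b x \right)} \, dx$.

Differentiating under the integral sign,
$$I'(b) = \int_{-\infty}^{\infty} x e^{- 2 x^{2}} \sin{\left(b x \right)} \, dx.$$

Integrate $\int_{-\infty}^{\infty} x \sin(b x)\, e^{- 2 x^{2}}\, dx$ by parts with $u = \sin(b x)$ and $dv = x\, e^{- 2 x^{2}}\, dx$, giving $v = - \frac{e^{- 2 x^{2}}}{4}$. The boundary term vanishes and
$$\int_{-\infty}^{\infty} x \sin(b x)\, e^{- 2 x^{2}}\, dx = \frac{b}{4} \int_{-\infty}^{\infty} \cos(b x)\, e^{- 2 x^{2}}\, dx,$$
so $I'(b) = - \frac{b}{4}\, I(b)$.

This is a separable first-order ODE; solving with the initial condition $I(0) = \int_{-\infty}^{\infty} - e^{- 2 x^{2}}\,dx = - \frac{\sqrt{2} \sqrt{\pi}}{2}$ gives
$$I(b) = - \frac{\sqrt{2} \sqrt{\pi} e^{- \frac{b^{2}}{8}}}{2}.$$

Setting $b = 3$:
$$I = - \frac{\sqrt{2} \sqrt{\pi}}{2 e^{\frac{9}{8}}}.$$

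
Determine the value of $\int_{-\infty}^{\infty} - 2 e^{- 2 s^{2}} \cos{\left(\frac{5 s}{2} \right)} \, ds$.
$- \frac{\sqrt{2} \sqrt{\pi}}{e^{\frac{25}{32}}}$

Let $b$ denote the cosine frequency and define $I(b) = \int_{-\infty}^{\infty} - 2 e^{- 2 s^{2}} \cos{\left(b s \right)} \, ds$.

Differentiating under the integral sign,
$$I'(b) = \int_{-\infty}^{\infty} 2 s e^{- 2 s^{2}} \sin{\left(b s \right)} \, ds.$$

Integrate $\int_{-\infty}^{\infty} s \sin(b s)\, e^{- 2 s^{2}}\, ds$ by parts with $u = \sin(b s)$ and $dv = s\, e^{- 2 s^{2}}\, ds$, giving $v = - \frac{e^{- 2 s^{2}}}{4}$. The boundary term vanishes and
$$\int_{-\infty}^{\infty} s \sin(b s)\, e^{- 2 s^{2}}\, ds = \frac{b}{4} \int_{-\infty}^{\infty} \cos(b s)\, e^{- 2 s^{2}}\, ds,$$
so $I'(b) = - \frac{b}{4}\, I(b)$.

This is a separable first-order ODE; solving with the initial condition $I(0) = \int_{-\infty}^{\infty} - 2 e^{- 2 s^{2}}\,ds = - \sqrt{2} \sqrt{\pi}$ gives
$$I(b) = - \sqrt{2} \sqrt{\pi} e^{- \frac{b^{2}}{8}}.$$

Setting $b = \frac{5}{2}$:
$$I = - \frac{\sqrt{2} \sqrt{\pi}}{e^{\frac{25}{32}}}.$$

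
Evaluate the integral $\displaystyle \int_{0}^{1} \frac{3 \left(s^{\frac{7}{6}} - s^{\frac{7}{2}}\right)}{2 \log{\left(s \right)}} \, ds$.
$\log{\left(\frac{13 \sqrt{39}}{243} \right)}$

Consider the one-parameter family: let $I(a) = \int_{0}^{1} \frac{3 \left(- s^{\frac{7}{2}} + s^{a}\right)}{2 \log{\left(s \right)}} \, ds$.

Since $\dfrac{\partial}{\partial a}\,s^{a} = s^{a} \ln s$, the $\ln s$ in the denominator cancels and
$$\frac{dI}{da} = \int_{0}^{1} \frac{3}{2} s^{a} \, ds = \frac{3}{2} \left[\frac{s^{a+1}}{a+1}\right]_0^1 = \frac{3}{2 \left(a + 1\right)}.$$

Integrating with respect to $a$ gives $I(a) = \log{\left(\frac{2 \sqrt{2} \left(a + 1\right)^{\frac{3}{2}}}{27} \right)} + C$.

At $a = \frac{7}{2}$ the integrand is identically $0$, so $I(\frac{7}{2}) = 0$. The closed form gives $0$, hence $C = 0$.

Setting $a = \frac{7}{6}$:
$$I = \log{\left(\frac{13 \sqrt{39}}{243} \right)}.$$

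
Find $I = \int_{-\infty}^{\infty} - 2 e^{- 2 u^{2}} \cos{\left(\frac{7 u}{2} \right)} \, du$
$- \frac{\sqrt{2} \sqrt{\pi}}{e^{\frac{49}{32}}}$

Treat the cosine frequency as a parameter and define $I(b) = \int_{-\infty}^{\infty} - 2 e^{- 2 u^{2}} \cos{\left(b u \right)} \, du$.

Differentiating under the integral sign,
$$I'(b) = \int_{-\infty}^{\infty} 2 u e^{- 2 u^{2}} \sin{\left(b u \right)} \, du.$$

Integrate $\int_{-\infty}^{\infty} u \sin(b u)\, e^{- 2 u^{2}}\, du$ by parts with $w = \sin(b u)$ and $dv = u\, e^{- 2 u^{2}}\, du$, giving $v = - \frac{e^{- 2 u^{2}}}{4}$. The boundary term vanishes and
$$\int_{-\infty}^{\infty} u \sin(b u)\, e^{- 2 u^{2}}\, du = \frac{b}{4} \int_{-\infty}^{\infty} \cos(b u)\, e^{- 2 u^{2}}\, du,$$
so $I'(b) = - \frac{b}{4}\, I(b)$.

This is a separable first-order ODE; solving with the initial condition $I(0) = \int_{-\infty}^{\infty} - 2 e^{- 2 u^{2}}\,du = - \sqrt{2} \sqrt{\pi}$ gives
$$I(b) = - \sqrt{2} \sqrt{\pi} e^{- \frac{b^{2}}{8}}.$$

Setting $b = \frac{7}{2}$:
$$I = - \frac{\sqrt{2} \sqrt{\pi}}{e^{\frac{49}{32}}}.$$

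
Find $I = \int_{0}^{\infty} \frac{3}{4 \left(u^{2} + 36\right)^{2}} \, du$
$\frac{\pi}{1152}$

Recall the elementary integral
$$J(a) = \int_{0}^{\infty} \frac{3}{4 \left(a^{2} + u^{2}\right)} \, du = \frac{3 \pi}{8 a}.$$

Differentiating under the integral sign with respect to $a$,
$$\frac{dJ}{da} = \int_{0}^{\infty} - \frac{3 a}{2 \left(a^{2} + u^{2}\right)^{2}} \, du = - \frac{3 \pi}{8 a^{2}},$$
so $\int_{0}^{\infty} \frac{3}{4 \left(a^{2} + u^{2}\right)^{2}} \, du = \frac{3 \pi}{16 a^{3}}$.

Setting $a = 6$:
$$I = \frac{\pi}{1152}.$$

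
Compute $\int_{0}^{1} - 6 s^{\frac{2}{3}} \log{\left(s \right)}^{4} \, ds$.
$- \frac{34992}{3125}$

Start from the elementary integral
$$J(a) = \int_{0}^{1} - 6 s^{a} \, ds = - \frac{6}{a + 1}.$$

Differentiating under the integral sign brings down a factor of $\ln s$:
$$\frac{dJ}{da} = \int_{0}^{1} - 6 s^{a} \log{\left(s \right)} \, ds = \frac{6}{\left(a + 1\right)^{2}}.$$

Repeating $4$ times in total — each differentiation brings down another $\ln s$ — gives
$$\frac{d^{4}J}{da^{4}} = \int_{0}^{1} - 6 s^{a} \log{\left(s \right)}^{4} \, ds = - \frac{144}{\left(a + 1\right)^{5}},$$
and the integrand here is exactly the target integrand, so $I = - \frac{144}{\left(a + 1\right)^{5}}$.

Setting $a = \frac{2}{3}$:
$$I = - \frac{34992}{3125}.$$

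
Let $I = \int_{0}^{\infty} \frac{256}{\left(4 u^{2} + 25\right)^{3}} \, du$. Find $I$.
$\frac{24 \pi}{3125}$

Start from the standard arctangent integral
$$J(a) = \int_{0}^{\infty} \frac{4}{a^{2} + u^{2}} \, du = \frac{2 \pi}{a}.$$

Differentiating under the integral sign with respect to $a$,
$$\frac{dJ}{da} = \int_{0}^{\infty} - \frac{8 a}{\left(a^{2} + u^{2}\right)^{2}} \, du = - \frac{2 \pi}{a^{2}},$$
so $\int_{0}^{\infty} \frac{4}{\left(a^{2} + u^{2}\right)^{2}} \, du = \frac{\pi}{a^{3}}$.

Repeating — each differentiation of $1/(u^2+a^2)^j$ produces $-2ja/(u^2+a^2)^{j+1}$ — and dividing through by $-2ja$ at each step yields, after $2$ differentiations in total,
$$\int_{0}^{\infty} \frac{4}{\left(a^{2} + u^{2}\right)^{3}} \, du = \frac{3 \pi}{4 a^{5}}.$$

Setting $a = \frac{5}{2}$:
$$I = \frac{24 \pi}{3125}.$$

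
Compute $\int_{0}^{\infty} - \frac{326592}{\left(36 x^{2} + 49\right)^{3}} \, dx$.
$- \frac{1458 \pi}{2401}$

Begin with the known result
$$J(a) = \int_{0}^{\infty} - \frac{7}{a^{2} + x^{2}} \, dx = - \frac{7 \pi}{2 a}.$$

Differentiating under the integral sign with respect to $a$,
$$\frac{dJ}{da} = \int_{0}^{\infty} \frac{14 a}{\left(a^{2} + x^{2}\right)^{2}} \, dx = \frac{7 \pi}{2 a^{2}},$$
so $\int_{0}^{\infty} - \frac{7}{\left(a^{2} + x^{2}\right)^{2}} \, dx = - \frac{7 \pi}{4 a^{3}}$.

Repeating — each differentiation of $1/(x^2+a^2)^j$ produces $-2ja/(x^2+a^2)^{j+1}$ — and dividing through by $-2ja$ at each step yields, after $2$ differentiations in total,
$$\int_{0}^{\infty} - \frac{7}{\left(a^{2} + x^{2}\right)^{3}} \, dx = - \frac{21 \pi}{16 a^{5}}.$$

Setting $a = \frac{7}{6}$:
$$I = - \frac{1458 \pi}{2401}.$$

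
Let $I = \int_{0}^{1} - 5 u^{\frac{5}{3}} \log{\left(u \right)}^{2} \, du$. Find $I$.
$- \frac{135}{256}$

Start from the elementary integral
$$J(a) = \int_{0}^{1} - 5 u^{a} \, du = - \frac{5}{a + 1}.$$

Differentiating under the integral sign brings down a factor of $\ln u$:
$$\frac{dJ}{da} = \int_{0}^{1} - 5 u^{a} \log{\left(u \right)} \, du = \frac{5}{\left(a + 1\right)^{2}}.$$

Repeating twice in total — each differentiation brings down another $\ln u$ — gives
$$\frac{d^{2}J}{da^{2}} = \int_{0}^{1} - 5 u^{a} \log{\left(u \right)}^{2} \, du = - \frac{10}{\left(a + 1\right)^{3}},$$
and the integrand here is exactly the target integrand, so $I = - \frac{10}{\left(a + 1\right)^{3}}$.

Setting $a = \frac{5}{3}$:
$$I = - \frac{135}{256}.$$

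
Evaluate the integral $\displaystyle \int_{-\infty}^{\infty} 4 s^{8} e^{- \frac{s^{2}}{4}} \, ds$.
$13440 \sqrt{\pi}$

Start from the elementary integral
$$J(a) = \int_{-\infty}^{\infty} 4 e^{- a s^{2}} \, ds = \frac{4 \sqrt{\pi}}{\sqrt{a}}.$$

Differentiating under the integral sign brings down a factor of $(-s^2)$:
$$\frac{dJ}{da} = \int_{-\infty}^{\infty} - 4 s^{2} e^{- a s^{2}} \, ds = - \frac{2 \sqrt{\pi}}{a^{\frac{3}{2}}}.$$

Repeating $4$ times in total — each differentiation brings down another $(-s^2)$ — gives
$$\frac{d^{4}J}{da^{4}} = \int_{-\infty}^{\infty} 4 s^{8} e^{- a s^{2}} \, ds = \frac{105 \sqrt{\pi}}{4 a^{\frac{9}{2}}},$$
and the integrand here is exactly the target integrand, so $I = \frac{105 \sqrt{\pi}}{4 a^{\frac{9}{2}}}$.

Setting $a = \frac{1}{4}$:
$$I = 13440 \sqrt{\pi}.$$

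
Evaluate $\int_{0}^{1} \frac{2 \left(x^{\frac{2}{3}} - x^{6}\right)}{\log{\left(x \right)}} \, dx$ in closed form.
$\log{\left(\frac{25}{441} \right)}$

Introduce a parameter $a$ in the exponent: let $I(a) = \int_{0}^{1} \frac{2 \left(- x^{6} + x^{a}\right)}{\log{\left(x \right)}} \, dx$.

Since $\dfrac{\partial}{\partial a}\,x^{a} = x^{a} \ln x$, the $\ln x$ in the denominator cancels and
$$\frac{dI}{da} = \int_{0}^{1} 2 x^{a} \, dx = 2 \left[\frac{x^{a+1}}{a+1}\right]_0^1 = \frac{2}{a + 1}.$$

Integrating with respect to $a$ gives $I(a) = \log{\left(\frac{\left(a + 1\right)^{2}}{49} \right)} + C$.

At $a = 6$ the integrand is identically $0$, so $I(6) = 0$. The closed form gives $0$, hence $C = 0$.

Setting $a = \frac{2}{3}$:
$$I = \log{\left(\frac{25}{441} \right)}.$$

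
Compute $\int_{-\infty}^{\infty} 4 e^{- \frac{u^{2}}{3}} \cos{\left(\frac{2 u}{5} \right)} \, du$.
$\frac{4 \sqrt{3} \sqrt{\pi}}{e^{\frac{3}{25}}}$

Treat the cosine frequency as a parameter and define $I(b) = \int_{-\infty}^{\infty} 4 e^{- \frac{u^{2}}{3}} \cos{\left(b u \right)} \, du$.

Differentiating under the integral sign,
$$I'(b) = \int_{-\infty}^{\infty} - 4 u e^{- \frac{u^{2}}{3}} \sin{\left(b u \right)} \, du.$$

Integrate $\int_{-\infty}^{\infty} u \sin(b u)\, e^{- \frac{u^{2}}{3}}\, du$ by parts with $w = \sin(b u)$ and $dv = u\, e^{- \frac{u^{2}}{3}}\, du$, giving $v = - \frac{3 e^{- \frac{u^{2}}{3}}}{2}$. The boundary term vanishes and
$$\int_{-\infty}^{\infty} u \sin(b u)\, e^{- \frac{u^{2}}{3}}\, du = \frac{3 b}{2} \int_{-\infty}^{\infty} \cos(b u)\, e^{- \frac{u^{2}}{3}}\, du,$$
so $I'(b) = - \frac{3 b}{2}\, I(b)$.

This is a separable first-order ODE; solving with the initial condition $I(0) = \int_{-\infty}^{\infty} 4 e^{- \frac{u^{2}}{3}}\,du = 4 \sqrt{3} \sqrt{\pi}$ gives
$$I(b) = 4 \sqrt{3} \sqrt{\pi} e^{- \frac{3 b^{2}}{4}}.$$

Setting $b = \frac{2}{5}$:
$$I = \frac{4 \sqrt{3} \sqrt{\pi}}{e^{\frac{3}{25}}}.$$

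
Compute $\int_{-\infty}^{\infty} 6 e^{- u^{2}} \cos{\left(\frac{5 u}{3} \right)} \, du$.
$\frac{6 \sqrt{\pi}}{e^{\frac{25}{36}}}$

Let $b$ denote the cosine frequency and define $I(b) = \int_{-\infty}^{\infty} 6 e^{- u^{2}} \cos{\left(b u \right)} \, du$.

Differentiating under the integral sign,
$$I'(b) = \int_{-\infty}^{\infty} - 6 u e^{- u^{2}} \sin{\left(b u \right)} \, du.$$

Integrate $\int_{-\infty}^{\infty} u \sin(b u)\, e^{- u^{2}}\, du$ by parts with $w = \sin(b u)$ and $dv = u\, e^{- u^{2}}\, du$, giving $v = - \frac{e^{- u^{2}}}{2}$. The boundary term vanishes and
$$\int_{-\infty}^{\infty} u \sin(b u)\, e^{- u^{2}}\, du = \frac{b}{2} \int_{-\infty}^{\infty} \cos(b u)\, e^{- u^{2}}\, du,$$
so $I'(b) = - \frac{b}{2}\, I(b)$.

This is a separable first-order ODE; solving with the initial condition $I(0) = \int_{-\infty}^{\infty} 6 e^{- u^{2}}\,du = 6 \sqrt{\pi}$ gives
$$I(b) = 6 \sqrt{\pi} e^{- \frac{b^{2}}{4}}.$$

Setting $b = \frac{5}{3}$:
$$I = \frac{6 \sqrt{\pi}}{e^{\frac{25}{36}}}.$$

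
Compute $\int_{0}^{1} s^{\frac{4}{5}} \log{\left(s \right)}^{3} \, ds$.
$- \frac{1250}{2187}$

Begin with the known integral
$$J(a) = \int_{0}^{1} s^{a} \, ds = \frac{1}{a + 1}.$$

Differentiating under the integral sign brings down a factor of $\ln s$:
$$\frac{dJ}{da} = \int_{0}^{1} s^{a} \log{\left(s \right)} \, ds = - \frac{1}{\left(a + 1\right)^{2}}.$$

Repeating $3$ times in total — each differentiation brings down another $\ln s$ — gives
$$\frac{d^{3}J}{da^{3}} = \int_{0}^{1} s^{a} \log{\left(s \right)}^{3} \, ds = - \frac{6}{\left(a + 1\right)^{4}},$$
and the integrand here is exactly the target integrand, so $I = - \frac{6}{\left(a + 1\right)^{4}}$.

Setting $a = \frac{4}{5}$:
$$I = - \frac{1250}{2187}.$$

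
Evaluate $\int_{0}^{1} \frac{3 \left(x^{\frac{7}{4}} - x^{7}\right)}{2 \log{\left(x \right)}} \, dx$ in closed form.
$\log{\left(\frac{11 \sqrt{22}}{256} \right)}$

Replace the exponent $\frac{7}{4}$ by a parameter $a$: let $I(a) = \int_{0}^{1} \frac{3 \left(- x^{7} + x^{a}\right)}{2 \log{\left(x \right)}} \, dx$.

Since $\dfrac{\partial}{\partial a}\,x^{a} = x^{a} \ln x$, the $\ln x$ in the denominator cancels and
$$\frac{dI}{da} = \int_{0}^{1} \frac{3}{2} x^{a} \, dx = \frac{3}{2} \left[\frac{x^{a+1}}{a+1}\right]_0^1 = \frac{3}{2 \left(a + 1\right)}.$$

Integrating with respect to $a$ gives $I(a) = \frac{3 \log{\left(a + 1 \right)}}{2} - \frac{9 \log{\left(2 \right)}}{2} + C$.

At $a = 7$ the integrand is identically $0$, so $I(7) = 0$. The closed form gives $0$, hence $C = 0$.

Setting $a = \frac{7}{4}$:
$$I = \log{\left(\frac{11 \sqrt{22}}{256} \right)}.$$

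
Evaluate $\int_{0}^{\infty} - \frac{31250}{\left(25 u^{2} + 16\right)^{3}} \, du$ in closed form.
$- \frac{9375 \pi}{8192}$

Recall the elementary integral
$$J(a) = \int_{0}^{\infty} - \frac{2}{a^{2} + u^{2}} \, du = - \frac{\pi}{a}.$$

Differentiating under the integral sign with respect to $a$,
$$\frac{dJ}{da} = \int_{0}^{\infty} \frac{4 a}{\left(a^{2} + u^{2}\right)^{2}} \, du = \frac{\pi}{a^{2}},$$
so $\int_{0}^{\infty} - \frac{2}{\left(a^{2} + u^{2}\right)^{2}} \, du = - \frac{\pi}{2 a^{3}}$.

Repeating — each differentiation of $1/(u^2+a^2)^j$ produces $-2ja/(u^2+a^2)^{j+1}$ — and dividing through by $-2ja$ at each step yields, after $2$ differentiations in total,
$$\int_{0}^{\infty} - \frac{2}{\left(a^{2} + u^{2}\right)^{3}} \, du = - \frac{3 \pi}{8 a^{5}}.$$

Setting $a = \frac{4}{5}$:
$$I = - \frac{9375 \pi}{8192}.$$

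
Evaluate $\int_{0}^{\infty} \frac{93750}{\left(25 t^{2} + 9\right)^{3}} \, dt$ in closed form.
$\frac{3125 \pi}{216}$

Start from the standard arctangent integral
$$J(a) = \int_{0}^{\infty} \frac{6}{a^{2} + t^{2}} \, dt = \frac{3 \pi}{a}.$$

Differentiating under the integral sign with respect to $a$,
$$\frac{dJ}{da} = \int_{0}^{\infty} - \frac{12 a}{\left(a^{2} + t^{2}\right)^{2}} \, dt = - \frac{3 \pi}{a^{2}},$$
so $\int_{0}^{\infty} \frac{6}{\left(a^{2} + t^{2}\right)^{2}} \, dt = \frac{3 \pi}{2 a^{3}}$.

Repeating — each differentiation of $1/(t^2+a^2)^j$ produces $-2ja/(t^2+a^2)^{j+1}$ — and dividing through by $-2ja$ at each step yields, after $2$ differentiations in total,
$$\int_{0}^{\infty} \frac{6}{\left(a^{2} + t^{2}\right)^{3}} \, dt = \frac{9 \pi}{8 a^{5}}.$$

Setting $a = \frac{3}{5}$:
$$I = \frac{3125 \pi}{216}.$$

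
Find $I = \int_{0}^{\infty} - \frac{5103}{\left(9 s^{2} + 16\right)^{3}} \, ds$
$- \frac{5103 \pi}{16384}$

Recall the elementary integral
$$J(a) = \int_{0}^{\infty} - \frac{7}{a^{2} + s^{2}} \, ds = - \frac{7 \pi}{2 a}.$$

Differentiating under the integral sign with respect to $a$,
$$\frac{dJ}{da} = \int_{0}^{\infty} \frac{14 a}{\left(a^{2} + s^{2}\right)^{2}} \, ds = \frac{7 \pi}{2 a^{2}},$$
so $\int_{0}^{\infty} - \frac{7}{\left(a^{2} + s^{2}\right)^{2}} \, ds = - \frac{7 \pi}{4 a^{3}}$.

Repeating — each differentiation of $1/(s^2+a^2)^j$ produces $-2ja/(s^2+a^2)^{j+1}$ — and dividing through by $-2ja$ at each step yields, after $2$ differentiations in total,
$$\int_{0}^{\infty} - \frac{7}{\left(a^{2} + s^{2}\right)^{3}} \, ds = - \frac{21 \pi}{16 a^{5}}.$$

Setting $a = \frac{4}{3}$:
$$I = - \frac{5103 \pi}{16384}.$$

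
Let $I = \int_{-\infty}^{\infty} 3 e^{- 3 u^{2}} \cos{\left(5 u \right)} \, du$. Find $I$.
$\frac{\sqrt{3} \sqrt{\pi}}{e^{\frac{25}{12}}}$

Define $I(b) = \int_{-\infty}^{\infty} 3 e^{- 3 u^{2}} \cos{\left(b u \right)} \, du$.

Differentiating under the integral sign,
$$I'(b) = \int_{-\infty}^{\infty} - 3 u e^{- 3 u^{2}} \sin{\left(b u \right)} \, du.$$

Integrate $\int_{-\infty}^{\infty} u \sin(b u)\, e^{- 3 u^{2}}\, du$ by parts with $w = \sin(b u)$ and $dv = u\, e^{- 3 u^{2}}\, du$, giving $v = - \frac{e^{- 3 u^{2}}}{6}$. The boundary term vanishes and
$$\int_{-\infty}^{\infty} u \sin(b u)\, e^{- 3 u^{2}}\, du = \frac{b}{6} \int_{-\infty}^{\infty} \cos(b u)\, e^{- 3 u^{2}}\, du,$$
so $I'(b) = - \frac{b}{6}\, I(b)$.

This is a separable first-order ODE; solving with the initial condition $I(0) = \int_{-\infty}^{\infty} 3 e^{- 3 u^{2}}\,du = \sqrt{3} \sqrt{\pi}$ gives
$$I(b) = \sqrt{3} \sqrt{\pi} e^{- \frac{b^{2}}{12}}.$$

Setting $b = 5$:
$$I = \frac{\sqrt{3} \sqrt{\pi}}{e^{\frac{25}{12}}}.$$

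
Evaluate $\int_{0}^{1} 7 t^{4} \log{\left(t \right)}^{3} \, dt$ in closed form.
$- \frac{42}{625}$

Start from the elementary integral
$$J(a) = \int_{0}^{1} 7 t^{a} \, dt = \frac{7}{a + 1}.$$

Differentiating under the integral sign brings down a factor of $\ln t$:
$$\frac{dJ}{da} = \int_{0}^{1} 7 t^{a} \log{\left(t \right)} \, dt = - \frac{7}{\left(a + 1\right)^{2}}.$$

Repeating $3$ times in total — each differentiation brings down another $\ln t$ — gives
$$\frac{d^{3}J}{da^{3}} = \int_{0}^{1} 7 t^{a} \log{\left(t \right)}^{3} \, dt = - \frac{42}{\left(a + 1\right)^{4}},$$
and the integrand here is exactly the target integrand, so $I = - \frac{42}{\left(a + 1\right)^{4}}$.

Setting $a = 4$:
$$I = - \frac{42}{625}.$$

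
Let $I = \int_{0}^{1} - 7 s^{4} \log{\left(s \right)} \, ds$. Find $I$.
$\frac{7}{25}$

Consider the simpler parametrised integral
$$J(a) = \int_{0}^{1} - 7 s^{a} \, ds = - \frac{7}{a + 1}.$$

Differentiating under the integral sign brings down a factor of $\ln s$:
$$\frac{dJ}{da} = \int_{0}^{1} - 7 s^{a} \log{\left(s \right)} \, ds = \frac{7}{\left(a + 1\right)^{2}}.$$

The integral on the left is $I$, so $I = \frac{7}{\left(a + 1\right)^{2}}$.

Setting $a = 4$:
$$I = \frac{7}{25}.$$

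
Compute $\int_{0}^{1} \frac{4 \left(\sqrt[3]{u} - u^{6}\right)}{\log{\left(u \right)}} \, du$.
$\log{\left(\frac{256}{194481} \right)}$

Introduce a parameter $a$ in the exponent: let $I(a) = \int_{0}^{1} \frac{4 \left(- u^{6} + u^{a}\right)}{\log{\left(u \right)}} \, du$.

Since $\dfrac{\partial}{\partial a}\,u^{a} = u^{a} \ln u$, the $\ln u$ in the denominator cancels and
$$\frac{dI}{da} = \int_{0}^{1} 4 u^{a} \, du = 4 \left[\frac{u^{a+1}}{a+1}\right]_0^1 = \frac{4}{a + 1}.$$

Integrating with respect to $a$ gives $I(a) = \log{\left(\frac{\left(a + 1\right)^{4}}{2401} \right)} + C$.

At $a = 6$ the integrand is identically $0$, so $I(6) = 0$. The closed form gives $0$, hence $C = 0$.

Setting $a = \frac{1}{3}$:
$$I = \log{\left(\frac{256}{194481} \right)}.$$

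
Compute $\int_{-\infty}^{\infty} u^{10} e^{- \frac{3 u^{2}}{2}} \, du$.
$\frac{35 \sqrt{6} \sqrt{\pi}}{27}$

Begin with the known integral
$$J(a) = \int_{-\infty}^{\infty} e^{- a u^{2}} \, du = \frac{\sqrt{\pi}}{\sqrt{a}}.$$

Differentiating under the integral sign brings down a factor of $(-u^2)$:
$$\frac{dJ}{da} = \int_{-\infty}^{\infty} - u^{2} e^{- a u^{2}} \, du = - \frac{\sqrt{\pi}}{2 a^{\frac{3}{2}}}.$$

Repeating $5$ times in total — each differentiation brings down another $(-u^2)$ — gives
$$\frac{d^{5}J}{da^{5}} = \int_{-\infty}^{\infty} - u^{10} e^{- a u^{2}} \, du = - \frac{945 \sqrt{\pi}}{32 a^{\frac{11}{2}}},$$
and the integrand here is $(-1)^{5}$ times the target integrand, so $I = (-1)^{5}\,\frac{d^{5}J}{da^{5}} = \frac{945 \sqrt{\pi}}{32 a^{\frac{11}{2}}}$.

Setting $a = \frac{3}{2}$:
$$I = \frac{35 \sqrt{6} \sqrt{\pi}}{27}.$$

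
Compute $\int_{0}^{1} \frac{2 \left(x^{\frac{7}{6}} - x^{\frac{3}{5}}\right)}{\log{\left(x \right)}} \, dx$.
$\log{\left(\frac{4225}{2304} \right)}$

Replace the exponent $\frac{7}{6}$ by a parameter $a$: let $I(a) = \int_{0}^{1} \frac{2 \left(- x^{\frac{3}{5}} + x^{a}\right)}{\log{\left(x \right)}} \, dx$.

Since $\dfrac{\partial}{\partial a}\,x^{a} = x^{a} \ln x$, the $\ln x$ in the denominator cancels and
$$\frac{dI}{da} = \int_{0}^{1} 2 x^{a} \, dx = 2 \left[\frac{x^{a+1}}{a+1}\right]_0^1 = \frac{2}{a + 1}.$$

Integrating with respect to $a$ gives $I(a) = \log{\left(\frac{25 \left(a + 1\right)^{2}}{64} \right)} + C$.

At $a = \frac{3}{5}$ the integrand is identically $0$, so $I(\frac{3}{5}) = 0$. The closed form gives $0$, hence $C = 0$.

Setting $a = \frac{7}{6}$:
$$I = \log{\left(\frac{4225}{2304} \right)}.$$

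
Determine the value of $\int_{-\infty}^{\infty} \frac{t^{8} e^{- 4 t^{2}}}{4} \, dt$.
$\frac{105 \sqrt{\pi}}{32768}$

Begin with the known integral
$$J(a) = \int_{-\infty}^{\infty} \frac{e^{- a t^{2}}}{4} \, dt = \frac{\sqrt{\pi}}{4 \sqrt{a}}.$$

Differentiating under the integral sign brings down a factor of $(-t^2)$:
$$\frac{dJ}{da} = \int_{-\infty}^{\infty} - \frac{t^{2} e^{- a t^{2}}}{4} \, dt = - \frac{\sqrt{\pi}}{8 a^{\frac{3}{2}}}.$$

Repeating $4$ times in total — each differentiation brings down another $(-t^2)$ — gives
$$\frac{d^{4}J}{da^{4}} = \int_{-\infty}^{\infty} \frac{t^{8} e^{- a t^{2}}}{4} \, dt = \frac{105 \sqrt{\pi}}{64 a^{\frac{9}{2}}},$$
and the integrand here is exactly the target integrand, so $I = \frac{105 \sqrt{\pi}}{64 a^{\frac{9}{2}}}$.

Setting $a = 4$:
$$I = \frac{105 \sqrt{\pi}}{32768}.$$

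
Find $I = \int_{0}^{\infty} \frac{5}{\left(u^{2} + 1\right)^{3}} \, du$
$\frac{15 \pi}{16}$

Start from the standard arctangent integral
$$J(a) = \int_{0}^{\infty} \frac{5}{a^{2} + u^{2}} \, du = \frac{5 \pi}{2 a}.$$

Differentiating under the integral sign with respect to $a$,
$$\frac{dJ}{da} = \int_{0}^{\infty} - \frac{10 a}{\left(a^{2} + u^{2}\right)^{2}} \, du = - \frac{5 \pi}{2 a^{2}},$$
so $\int_{0}^{\infty} \frac{5}{\left(a^{2} + u^{2}\right)^{2}} \, du = \frac{5 \pi}{4 a^{3}}$.

Repeating — each differentiation of $1/(u^2+a^2)^j$ produces $-2ja/(u^2+a^2)^{j+1}$ — and dividing through by $-2ja$ at each step yields, after $2$ differentiations in total,
$$\int_{0}^{\infty} \frac{5}{\left(a^{2} + u^{2}\right)^{3}} \, du = \frac{15 \pi}{16 a^{5}}.$$

Setting $a = 1$:
$$I = \frac{15 \pi}{16}.$$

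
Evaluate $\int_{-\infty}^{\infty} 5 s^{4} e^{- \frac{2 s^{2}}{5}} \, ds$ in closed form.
$\frac{375 \sqrt{10} \sqrt{\pi}}{32}$

Begin with the known integral
$$J(a) = \int_{-\infty}^{\infty} 5 e^{- a s^{2}} \, ds = \frac{5 \sqrt{\pi}}{\sqrt{a}}.$$

Differentiating under the integral sign brings down a factor of $(-s^2)$:
$$\frac{dJ}{da} = \int_{-\infty}^{\infty} - 5 s^{2} e^{- a s^{2}} \, ds = - \frac{5 \sqrt{\pi}}{2 a^{\frac{3}{2}}}.$$

Repeating twice in total — each differentiation brings down another $(-s^2)$ — gives
$$\frac{d^{2}J}{da^{2}} = \int_{-\infty}^{\infty} 5 s^{4} e^{- a s^{2}} \, ds = \frac{15 \sqrt{\pi}}{4 a^{\frac{5}{2}}},$$
and the integrand here is exactly the target integrand, so $I = \frac{15 \sqrt{\pi}}{4 a^{\frac{5}{2}}}$.

Setting $a = \frac{2}{5}$:
$$I = \frac{375 \sqrt{10} \sqrt{\pi}}{32}.$$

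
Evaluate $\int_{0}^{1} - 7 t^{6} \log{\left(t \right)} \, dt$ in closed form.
$\frac{1}{7}$

Start from the elementary integral
$$J(a) = \int_{0}^{1} - 7 t^{a} \, dt = - \frac{7}{a + 1}.$$

Differentiating under the integral sign brings down a factor of $\ln t$:
$$\frac{dJ}{da} = \int_{0}^{1} - 7 t^{a} \log{\left(t \right)} \, dt = \frac{7}{\left(a + 1\right)^{2}}.$$

The integral on the left is $I$, so $I = \frac{7}{\left(a + 1\right)^{2}}$.

Setting $a = 6$:
$$I = \frac{1}{7}.$$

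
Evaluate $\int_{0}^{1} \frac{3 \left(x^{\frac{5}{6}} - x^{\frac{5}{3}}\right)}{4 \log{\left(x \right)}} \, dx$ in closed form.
$\log{\left(\frac{11^{\frac{3}{4}}}{8} \right)}$

Consider the one-parameter family: let $I(a) = \int_{0}^{1} \frac{3 \left(- x^{\frac{5}{3}} + x^{a}\right)}{4 \log{\left(x \right)}} \, dx$.

Since $\dfrac{\partial}{\partial a}\,x^{a} = x^{a} \ln x$, the $\ln x$ in the denominator cancels and
$$\frac{dI}{da} = \int_{0}^{1} \frac{3}{4} x^{a} \, dx = \frac{3}{4} \left[\frac{x^{a+1}}{a+1}\right]_0^1 = \frac{3}{4 \left(a + 1\right)}.$$

Integrating with respect to $a$ gives $I(a) = \log{\left(\frac{6^{\frac{3}{4}} \left(a + 1\right)^{\frac{3}{4}}}{8} \right)} + C$.

At $a = \frac{5}{3}$ the integrand is identically $0$, so $I(\frac{5}{3}) = 0$. The closed form gives $0$, hence $C = 0$.

Setting $a = \frac{5}{6}$:
$$I = \log{\left(\frac{11^{\frac{3}{4}}}{8} \right)}.$$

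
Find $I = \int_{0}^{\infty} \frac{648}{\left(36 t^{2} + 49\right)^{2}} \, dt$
$\frac{27 \pi}{343}$

Recall the elementary integral
$$J(a) = \int_{0}^{\infty} \frac{1}{2 \left(a^{2} + t^{2}\right)} \, dt = \frac{\pi}{4 a}.$$

Differentiating under the integral sign with respect to $a$,
$$\frac{dJ}{da} = \int_{0}^{\infty} - \frac{a}{\left(a^{2} + t^{2}\right)^{2}} \, dt = - \frac{\pi}{4 a^{2}},$$
so $\int_{0}^{\infty} \frac{1}{2 \left(a^{2} + t^{2}\right)^{2}} \, dt = \frac{\pi}{8 a^{3}}$.

Setting $a = \frac{7}{6}$:
$$I = \frac{27 \pi}{343}.$$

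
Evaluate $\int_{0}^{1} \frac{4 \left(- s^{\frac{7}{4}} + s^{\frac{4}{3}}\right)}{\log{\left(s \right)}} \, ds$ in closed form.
$- \log{\left(\frac{1185921}{614656} \right)}$

Replace the exponent $\frac{7}{4}$ by a parameter $a$: let $I(a) = \int_{0}^{1} \frac{4 \left(s^{\frac{4}{3}} - s^{a}\right)}{\log{\left(s \right)}} \, ds$.

Since $\dfrac{\partial}{\partial a}\,s^{a} = s^{a} \ln s$, the $\ln s$ in the denominator cancels and
$$\frac{dI}{da} = \int_{0}^{1} -4 s^{a} \, ds = -4 \left[\frac{s^{a+1}}{a+1}\right]_0^1 = - \frac{4}{a + 1}.$$

Integrating with respect to $a$ gives $I(a) = - \log{\left(\frac{81 \left(a + 1\right)^{4}}{2401} \right)} + C$.

At $a = \frac{4}{3}$ the integrand is identically $0$, so $I(\frac{4}{3}) = 0$. The closed form gives $0$, hence $C = 0$.

Setting $a = \frac{7}{4}$:
$$I = - \log{\left(\frac{1185921}{614656} \right)}.$$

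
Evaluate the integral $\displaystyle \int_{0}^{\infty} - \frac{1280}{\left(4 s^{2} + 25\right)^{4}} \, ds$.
$- \frac{4 \pi}{3125}$

Recall the elementary integral
$$J(a) = \int_{0}^{\infty} - \frac{5}{a^{2} + s^{2}} \, ds = - \frac{5 \pi}{2 a}.$$

Differentiating under the integral sign with respect to $a$,
$$\frac{dJ}{da} = \int_{0}^{\infty} \frac{10 a}{\left(a^{2} + s^{2}\right)^{2}} \, ds = \frac{5 \pi}{2 a^{2}},$$
so $\int_{0}^{\infty} - \frac{5}{\left(a^{2} + s^{2}\right)^{2}} \, ds = - \frac{5 \pi}{4 a^{3}}$.

Repeating — each differentiation of $1/(s^2+a^2)^j$ produces $-2ja/(s^2+a^2)^{j+1}$ — and dividing through by $-2ja$ at each step yields, after $3$ differentiations in total,
$$\int_{0}^{\infty} - \frac{5}{\left(a^{2} + s^{2}\right)^{4}} \, ds = - \frac{25 \pi}{32 a^{7}}.$$

Setting $a = \frac{5}{2}$:
$$I = - \frac{4 \pi}{3125}.$$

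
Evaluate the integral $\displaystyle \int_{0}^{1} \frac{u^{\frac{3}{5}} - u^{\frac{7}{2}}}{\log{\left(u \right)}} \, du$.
$- \log{\left(\frac{45}{16} \right)}$

Replace the exponent $\frac{7}{2}$ by a parameter $a$: let $I(a) = \int_{0}^{1} \frac{u^{\frac{3}{5}} - u^{a}}{\log{\left(u \right)}} \, du$.

Since $\dfrac{\partial}{\partial a}\,u^{a} = u^{a} \ln u$, the $\ln u$ in the denominator cancels and
$$\frac{dI}{da} = \int_{0}^{1} -1 u^{a} \, du = -1 \left[\frac{u^{a+1}}{a+1}\right]_0^1 = - \frac{1}{a + 1}.$$

Integrating with respect to $a$ gives $I(a) = - \log{\left(\frac{5 a}{8} + \frac{5}{8} \right)} + C$.

At $a = \frac{3}{5}$ the integrand is identically $0$, so $I(\frac{3}{5}) = 0$. The closed form gives $0$, hence $C = 0$.

Setting $a = \frac{7}{2}$:
$$I = - \log{\left(\frac{45}{16} \right)}.$$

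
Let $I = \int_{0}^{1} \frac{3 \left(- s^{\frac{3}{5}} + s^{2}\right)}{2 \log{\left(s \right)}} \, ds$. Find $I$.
$\log{\left(\frac{15 \sqrt{30}}{32} \right)}$

Replace the exponent $\frac{3}{5}$ by a parameter $a$: let $I(a) = \int_{0}^{1} \frac{3 \left(s^{2} - s^{a}\right)}{2 \log{\left(s \right)}} \, ds$.

Since $\dfrac{\partial}{\partial a}\,s^{a} = s^{a} \ln s$, the $\ln s$ in the denominator cancels and
$$\frac{dI}{da} = \int_{0}^{1} - \frac{3}{2} s^{a} \, ds = - \frac{3}{2} \left[\frac{s^{a+1}}{a+1}\right]_0^1 = - \frac{3}{2 a + 2}.$$

Integrating with respect to $a$ gives $I(a) = - \frac{3 \log{\left(a + 1 \right)}}{2} + \frac{3 \log{\left(3 \right)}}{2} + C$.

At $a = 2$ the integrand is identically $0$, so $I(2) = 0$. The closed form gives $0$, hence $C = 0$.

Setting $a = \frac{3}{5}$:
$$I = \log{\left(\frac{15 \sqrt{30}}{32} \right)}.$$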